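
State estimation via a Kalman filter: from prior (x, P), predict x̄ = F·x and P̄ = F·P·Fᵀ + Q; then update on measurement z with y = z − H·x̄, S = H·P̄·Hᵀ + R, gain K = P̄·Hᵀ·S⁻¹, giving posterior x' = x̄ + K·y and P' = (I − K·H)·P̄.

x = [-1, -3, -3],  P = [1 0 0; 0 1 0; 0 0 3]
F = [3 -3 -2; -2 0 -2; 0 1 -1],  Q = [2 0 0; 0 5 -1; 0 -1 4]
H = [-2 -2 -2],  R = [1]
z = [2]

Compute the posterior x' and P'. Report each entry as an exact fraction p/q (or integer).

x' = [40/17, 8/17, -64/17]
P' = [4700/357 -3106/357 -1553/357; -3106/357 3401/357 -263/357; -1553/357 -263/357 1832/357]

x̄ = F·x = [12, 8, 0]
P̄ = F·P·Fᵀ + Q = [32 6 3; 6 21 5; 3 5 8]
y = z − H·x̄ = [42]
S = H·P̄·Hᵀ + R = [357]
K = P̄·Hᵀ·S⁻¹ = [-82/357; -64/357; -32/357]
x' = x̄ + K·y = [40/17, 8/17, -64/17]
P' = (I − K·H)·P̄ = [4700/357 -3106/357 -1553/357; -3106/357 3401/357 -263/357; -1553/357 -263/357 1832/357]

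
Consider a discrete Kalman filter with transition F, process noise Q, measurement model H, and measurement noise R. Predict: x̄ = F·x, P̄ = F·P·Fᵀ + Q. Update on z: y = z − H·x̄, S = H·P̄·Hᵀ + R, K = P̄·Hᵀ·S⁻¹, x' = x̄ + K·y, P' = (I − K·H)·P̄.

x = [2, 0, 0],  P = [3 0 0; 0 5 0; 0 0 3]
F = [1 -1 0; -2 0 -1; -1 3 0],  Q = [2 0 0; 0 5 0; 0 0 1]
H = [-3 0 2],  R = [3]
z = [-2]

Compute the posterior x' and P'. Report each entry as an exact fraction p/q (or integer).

x' = [482/505, -356/101, 206/505]
P' = [694/505 -210/101 942/505; -210/101 1840/101 -306/101; 942/505 -306/101 1641/505]

x̄ = F·x = [2, -4, -2]
P̄ = F·P·Fᵀ + Q = [10 -6 -18; -6 20 6; -18 6 49]
y = z − H·x̄ = [8]
S = H·P̄·Hᵀ + R = [505]
K = P̄·Hᵀ·S⁻¹ = [-66/505; 6/101; 152/505]
x' = x̄ + K·y = [482/505, -356/101, 206/505]
P' = (I − K·H)·P̄ = [694/505 -210/101 942/505; -210/101 1840/101 -306/101; 942/505 -306/101 1641/505]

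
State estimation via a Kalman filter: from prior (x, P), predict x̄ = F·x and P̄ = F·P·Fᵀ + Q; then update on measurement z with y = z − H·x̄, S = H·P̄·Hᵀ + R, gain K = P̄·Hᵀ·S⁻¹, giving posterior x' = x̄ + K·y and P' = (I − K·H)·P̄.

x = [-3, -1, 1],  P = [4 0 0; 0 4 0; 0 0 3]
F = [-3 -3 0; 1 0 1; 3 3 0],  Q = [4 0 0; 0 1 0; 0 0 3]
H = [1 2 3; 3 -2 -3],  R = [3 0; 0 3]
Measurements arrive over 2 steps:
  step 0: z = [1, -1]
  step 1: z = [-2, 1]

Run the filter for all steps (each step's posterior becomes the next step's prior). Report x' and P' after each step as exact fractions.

step 0: x' = [924/123491, 44602/123491, 9690/123491], P' = [43140/123491 19932/123491 144/123491; 19932/123491 503448/123491 -320220/123491; 144/123491 -320220/123491 227643/123491]
step 1: x' = [-1269862610/6418511513, 417308294/6418511513, -3764405013/6418511513], P' = [2232106464/6418511513 673668780/6418511513 234730332/6418511513; 673668780/6418511513 14389011654/6418511513 -9230968260/6418511513; 234730332/6418511513 -9230968260/6418511513 7167203349/6418511513]

step 0: x̄ = F·x = [12, -2, -12]
step 0: P̄ = F·P·Fᵀ + Q = [76 -12 -72; -12 8 12; -72 12 75]
step 0: y = z − H·x̄ = [29, -77]
step 0: S = H·P̄·Hᵀ + R = [450 -1103; -1103 2978]
step 0: K = P̄·Hᵀ·S⁻¹ = [27812/123491 29708/123491; 22056/123491 4520/123491; 14211/123491 -14019/123491]
step 0: x' = x̄ + K·y = [924/123491, 44602/123491, 9690/123491]
step 0: P' = (I − K·H)·P̄ = [43140/123491 19932/123491 144/123491; 19932/123491 503448/123491 -320220/123491; 144/123491 -320220/123491 227643/123491]
step 1: x̄ = F·x = [-136578/123491, 10614/123491, 136578/123491]
step 1: P̄ = F·P·Fᵀ + Q = [5772032/123491 771012/123491 -5278068/123491; 771012/123491 394562/123491 -771012/123491; -5278068/123491 -771012/123491 5648541/123491]
step 1: y = z − H·x̄ = [-541366/123491, 964187/123491]
step 1: S = H·P̄·Hᵀ + R = [20721118/123491 -54431237/123491; -54431237/123491 181234814/123491]
step 1: K = P̄·Hᵀ·S⁻¹ = [1427878340/6418511513 1548263612/6418511513; 586262436/6418511513 311962604/6418511513; 1091467953/6418511513 -778494177/6418511513]
step 1: x' = x̄ + K·y = [-1269862610/6418511513, 417308294/6418511513, -3764405013/6418511513]
step 1: P' = (I − K·H)·P̄ = [2232106464/6418511513 673668780/6418511513 234730332/6418511513; 673668780/6418511513 14389011654/6418511513 -9230968260/6418511513; 234730332/6418511513 -9230968260/6418511513 7167203349/6418511513]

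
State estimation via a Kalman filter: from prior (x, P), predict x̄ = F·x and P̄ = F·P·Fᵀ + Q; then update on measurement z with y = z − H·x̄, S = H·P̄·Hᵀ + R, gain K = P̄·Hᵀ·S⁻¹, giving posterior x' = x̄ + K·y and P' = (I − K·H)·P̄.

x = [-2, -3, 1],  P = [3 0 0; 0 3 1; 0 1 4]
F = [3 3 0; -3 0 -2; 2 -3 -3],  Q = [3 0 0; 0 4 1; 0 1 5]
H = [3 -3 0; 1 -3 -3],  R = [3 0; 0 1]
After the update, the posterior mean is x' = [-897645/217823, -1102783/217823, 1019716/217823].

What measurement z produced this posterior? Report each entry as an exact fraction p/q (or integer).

z = [3, -3]

x̄ = F·x = [-15, 4, 2]
P̄ = F·P·Fᵀ + Q = [57 -33 -18; -33 47 13; -18 13 98]
S = H·P̄·Hᵀ + R = [1533 1269; 1269 1903]
K = P̄·Hᵀ·S⁻¹ = [41220/217823 -3450/217823; -62141/435646 -7323/435646; 44740/217823 -70011/217823]
x' − x̄ = [2369700/217823, -1974075/217823, 584070/217823] = K·y
y = (KᵀK)⁻¹·Kᵀ·(x' − x̄) = [60, 30]
z = y + H·x̄ = [60, 30] + [-57, -33] = [3, -3]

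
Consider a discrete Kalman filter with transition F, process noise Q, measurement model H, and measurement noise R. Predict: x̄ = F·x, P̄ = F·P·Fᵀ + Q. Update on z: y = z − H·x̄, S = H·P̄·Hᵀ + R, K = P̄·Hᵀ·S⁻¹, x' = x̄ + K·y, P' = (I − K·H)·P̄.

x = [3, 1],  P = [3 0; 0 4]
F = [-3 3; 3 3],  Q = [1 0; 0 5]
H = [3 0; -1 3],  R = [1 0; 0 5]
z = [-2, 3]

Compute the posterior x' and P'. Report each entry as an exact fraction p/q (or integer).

x' = [-78291/116486, 50952/58243]
P' = [38759/349458 2143/58243; 2143/58243 32801/58243]

x̄ = F·x = [-6, 12]
P̄ = F·P·Fᵀ + Q = [64 9; 9 68]
y = z − H·x̄ = [16, -39]
S = H·P̄·Hᵀ + R = [577 -111; -111 627]
K = P̄·Hᵀ·S⁻¹ = [38759/116486 -37/349458; 6429/58243 19252/58243]
x' = x̄ + K·y = [-78291/116486, 50952/58243]
P' = (I − K·H)·P̄ = [38759/349458 2143/58243; 2143/58243 32801/58243]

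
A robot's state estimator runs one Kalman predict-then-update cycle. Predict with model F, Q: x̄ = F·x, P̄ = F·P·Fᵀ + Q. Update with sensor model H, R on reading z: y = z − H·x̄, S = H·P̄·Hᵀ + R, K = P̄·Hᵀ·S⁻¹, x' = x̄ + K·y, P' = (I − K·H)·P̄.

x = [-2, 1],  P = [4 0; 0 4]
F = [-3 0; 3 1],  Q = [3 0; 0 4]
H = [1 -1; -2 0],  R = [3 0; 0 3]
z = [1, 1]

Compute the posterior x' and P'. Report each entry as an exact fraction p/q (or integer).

x̄ = F·x = [6, -5]
P̄ = F·P·Fᵀ + Q = [39 -36; -36 44]
y = z − H·x̄ = [-10, 13]
S = H·P̄·Hᵀ + R = [158 -150; -150 159]
K = P̄·Hᵀ·S⁻¹ = [75/874 -179/437; -320/437 -104/437]
x' = x̄ + K·y = [-80/437, -337/437]
P' = (I − K·H)·P̄ = [537/874 156/437; 156/437 1116/437]

x' = [-80/437, -337/437]
P' = [537/874 156/437; 156/437 1116/437]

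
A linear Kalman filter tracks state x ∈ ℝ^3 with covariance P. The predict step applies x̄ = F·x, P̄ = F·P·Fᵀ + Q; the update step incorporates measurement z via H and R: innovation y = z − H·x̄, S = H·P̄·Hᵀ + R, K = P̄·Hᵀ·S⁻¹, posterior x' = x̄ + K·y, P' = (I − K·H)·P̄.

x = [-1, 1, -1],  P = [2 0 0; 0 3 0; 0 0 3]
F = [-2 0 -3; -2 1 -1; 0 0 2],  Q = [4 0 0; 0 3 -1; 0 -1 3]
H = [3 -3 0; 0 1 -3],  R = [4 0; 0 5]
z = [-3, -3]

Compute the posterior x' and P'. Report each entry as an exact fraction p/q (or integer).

x̄ = F·x = [5, 4, -2]
P̄ = F·P·Fᵀ + Q = [39 17 -18; 17 17 -7; -18 -7 15]
y = z − H·x̄ = [-6, -13]
S = H·P̄·Hᵀ + R = [202 99; 99 199]
K = P̄·Hᵀ·S⁻¹ = [6105/30397 7808/30397; -3762/30397 7676/30397; -1419/30397 -7237/30397]
x' = x̄ + K·y = [13851/30397, 44372/30397, 41801/30397]
P' = (I − K·H)·P̄ = [228185/30397 220045/30397 60335/30397; 220045/30397 225061/30397 62227/30397; 60335/30397 62227/30397 32804/30397]

x' = [13851/30397, 44372/30397, 41801/30397]
P' = [228185/30397 220045/30397 60335/30397; 220045/30397 225061/30397 62227/30397; 60335/30397 62227/30397 32804/30397]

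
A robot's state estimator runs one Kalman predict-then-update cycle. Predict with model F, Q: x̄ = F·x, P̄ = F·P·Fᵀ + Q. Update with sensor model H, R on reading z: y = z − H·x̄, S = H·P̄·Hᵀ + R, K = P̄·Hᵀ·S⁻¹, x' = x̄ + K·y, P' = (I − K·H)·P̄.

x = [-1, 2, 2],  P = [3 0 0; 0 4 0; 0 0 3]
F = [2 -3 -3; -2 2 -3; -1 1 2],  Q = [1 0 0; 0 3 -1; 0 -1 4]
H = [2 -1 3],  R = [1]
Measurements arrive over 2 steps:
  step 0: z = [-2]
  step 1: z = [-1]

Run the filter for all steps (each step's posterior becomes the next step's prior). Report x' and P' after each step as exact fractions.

step 0: x' = [-2591/204, -455/204, 719/102], P' = [12695/204 2987/204 -3725/102; 2987/204 3551/204 -419/102; -3725/102 -419/102 1172/51]
step 1: x' = [-2034353/56852, -37443/28426, 327999/14213], P' = [34197141/56852 1200733/28426 -5495383/14213; 1200733/28426 104887/14213 -366378/14213; -5495383/14213 -366378/14213 3539992/14213]

step 0: x̄ = F·x = [-14, 0, 7]
step 0: P̄ = F·P·Fᵀ + Q = [76 -9 -36; -9 58 -5; -36 -5 23]
step 0: y = z − H·x̄ = [5]
step 0: S = H·P̄·Hᵀ + R = [204]
step 0: K = P̄·Hᵀ·S⁻¹ = [53/204; -91/204; 1/102]
step 0: x' = x̄ + K·y = [-2591/204, -455/204, 719/102]
step 0: P' = (I − K·H)·P̄ = [12695/204 2987/204 -3725/102; 2987/204 3551/204 -419/102; -3725/102 -419/102 1172/51]
step 1: x̄ = F·x = [-8131/204, -7/34, 1253/51]
step 1: P̄ = F·P·Fᵀ + Q = [163607/204 -423/34 -23461/51; -423/34 379/17 -98/17; -23461/51 -98/17 14072/51]
step 1: y = z − H·x̄ = [245/51]
step 1: S = H·P̄·Hᵀ + R = [14213/51]
step 1: K = P̄·Hᵀ·S⁻¹ = [12055/14213; -3288/14213; -4412/14213]
step 1: x' = x̄ + K·y = [-2034353/56852, -37443/28426, 327999/14213]
step 1: P' = (I − K·H)·P̄ = [34197141/56852 1200733/28426 -5495383/14213; 1200733/28426 104887/14213 -366378/14213; -5495383/14213 -366378/14213 3539992/14213]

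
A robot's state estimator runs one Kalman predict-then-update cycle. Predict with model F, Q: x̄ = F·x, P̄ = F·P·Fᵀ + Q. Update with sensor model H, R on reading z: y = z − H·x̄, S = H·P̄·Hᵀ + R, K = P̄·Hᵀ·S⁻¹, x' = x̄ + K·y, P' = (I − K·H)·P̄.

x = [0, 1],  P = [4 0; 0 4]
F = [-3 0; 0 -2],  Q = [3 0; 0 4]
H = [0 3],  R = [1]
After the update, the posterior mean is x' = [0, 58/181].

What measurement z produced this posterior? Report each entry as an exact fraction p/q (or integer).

z = [1]

x̄ = F·x = [0, -2]
P̄ = F·P·Fᵀ + Q = [39 0; 0 20]
S = H·P̄·Hᵀ + R = [181]
K = P̄·Hᵀ·S⁻¹ = [0; 60/181]
x' − x̄ = [0, 420/181] = K·y
y = (KᵀK)⁻¹·Kᵀ·(x' − x̄) = [7]
z = y + H·x̄ = [7] + [-6] = [1]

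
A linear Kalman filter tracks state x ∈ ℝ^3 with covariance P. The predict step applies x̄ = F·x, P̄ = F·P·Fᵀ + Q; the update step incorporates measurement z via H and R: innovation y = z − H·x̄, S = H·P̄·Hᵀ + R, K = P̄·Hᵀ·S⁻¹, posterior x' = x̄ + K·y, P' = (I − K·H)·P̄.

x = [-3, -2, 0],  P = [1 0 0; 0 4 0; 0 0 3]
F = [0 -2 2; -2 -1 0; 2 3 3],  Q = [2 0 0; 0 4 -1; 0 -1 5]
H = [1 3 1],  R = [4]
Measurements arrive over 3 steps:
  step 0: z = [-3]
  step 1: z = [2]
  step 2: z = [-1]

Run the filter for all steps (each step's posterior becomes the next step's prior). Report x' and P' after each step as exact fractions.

step 0: x̄ = F·x = [4, 8, -12]
step 0: P̄ = F·P·Fᵀ + Q = [30 8 -6; 8 12 -17; -6 -17 72]
step 0: y = z − H·x̄ = [-19]
step 0: S = H·P̄·Hᵀ + R = [148]
step 0: K = P̄·Hᵀ·S⁻¹ = [12/37; 27/148; 15/148]
step 0: x' = x̄ + K·y = [-80/37, 671/148, -2061/148]
step 0: P' = (I − K·H)·P̄ = [534/37 -28/37 -402/37; -28/37 1047/148 -2921/148; -402/37 -2921/148 10431/148]
step 1: x̄ = F·x = [-1366/37, -31/148, -65/2]
step 1: P̄ = F·P·Fᵀ + Q = [17394/37 3480/37 340; 3480/37 9735/148 101/2; 340 101/2 266]
step 1: y = z − H·x̄ = [10663/148]
step 1: S = H·P̄·Hᵀ + R = [426155/148]
step 1: K = P̄·Hᵀ·S⁻¹ = [161656/426155; 50599/426155; 22422/85231]
step 1: x' = x̄ + K·y = [-4086304/426155, 3556259/426155, -1154563/85231]
step 1: P' = (I − K·H)·P̄ = [23766878/426155 -15186178/426155 4487656/85231; -15186178/426155 10732163/426155 -3361583/85231; 4487656/85231 -3361583/85231 5686781/85231]
step 2: x̄ = F·x = [-18658148/426155, 4616349/426155, -14822276/426155]
step 2: P̄ = F·P·Fᵀ + Q = [291979902/426155 -95417676/426155 256708284/426155; -95417676/426155 46759583/426155 -90406667/426155; 256708284/426155 -90406667/426155 234175653/426155]
step 2: y = z − H·x̄ = [19205222/426155]
step 2: S = H·P̄·Hᵀ + R = [347166932/426155]
step 2: K = P̄·Hᵀ·S⁻¹ = [131217579/173583466; -22772797/173583466; 54915984/86791733]
step 2: x' = x̄ + K·y = [-843218153/86791733, 427033870/86791733, -543880412/86791733]
step 2: P' = (I − K·H)·P̄ = [19062051735/86791733 -12421006839/86791733 18463403940/86791733; -12421006839/86791733 8306238246/86791733 -12543253493/86791733; 18463403940/86791733 -12543253493/86791733 19386020475/86791733]

step 0: x' = [-80/37, 671/148, -2061/148], P' = [534/37 -28/37 -402/37; -28/37 1047/148 -2921/148; -402/37 -2921/148 10431/148]
step 1: x' = [-4086304/426155, 3556259/426155, -1154563/85231], P' = [23766878/426155 -15186178/426155 4487656/85231; -15186178/426155 10732163/426155 -3361583/85231; 4487656/85231 -3361583/85231 5686781/85231]
step 2: x' = [-843218153/86791733, 427033870/86791733, -543880412/86791733], P' = [19062051735/86791733 -12421006839/86791733 18463403940/86791733; -12421006839/86791733 8306238246/86791733 -12543253493/86791733; 18463403940/86791733 -12543253493/86791733 19386020475/86791733]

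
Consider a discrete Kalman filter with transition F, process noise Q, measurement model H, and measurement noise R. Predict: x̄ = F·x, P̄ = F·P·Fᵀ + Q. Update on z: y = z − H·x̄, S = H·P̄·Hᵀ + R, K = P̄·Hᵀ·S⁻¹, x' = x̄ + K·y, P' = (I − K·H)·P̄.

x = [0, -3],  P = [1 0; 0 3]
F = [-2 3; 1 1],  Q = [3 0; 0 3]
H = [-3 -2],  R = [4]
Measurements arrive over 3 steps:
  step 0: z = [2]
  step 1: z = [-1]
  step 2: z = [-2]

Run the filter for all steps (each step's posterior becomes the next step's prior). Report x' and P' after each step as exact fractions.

step 0: x̄ = F·x = [-9, -3]
step 0: P̄ = F·P·Fᵀ + Q = [34 7; 7 7]
step 0: y = z − H·x̄ = [-31]
step 0: S = H·P̄·Hᵀ + R = [422]
step 0: K = P̄·Hᵀ·S⁻¹ = [-58/211; -35/422]
step 0: x' = x̄ + K·y = [-101/211, -181/422]
step 0: P' = (I − K·H)·P̄ = [446/211 -553/211; -553/211 1729/422]
step 1: x̄ = F·x = [-139/422, -383/422]
step 1: P̄ = F·P·Fᵀ + Q = [33667/422 2297/422; 2297/422 1675/422]
step 1: y = z − H·x̄ = [-1605/422]
step 1: S = H·P̄·Hᵀ + R = [338955/422]
step 1: K = P̄·Hᵀ·S⁻¹ = [-21119/67791; -10241/338955]
step 1: x' = x̄ + K·y = [19331/22597, -17912/22597]
step 1: P' = (I − K·H)·P̄ = [123836/67791 -143516/67791; -143516/67791 1096852/338955]
step 2: x̄ = F·x = [-92398/22597, 1419/22597]
step 2: P̄ = F·P·Fᵀ + Q = [21976213/338955 444872/112985; 444872/112985 432579/112985]
step 2: y = z − H·x̄ = [-319550/22597]
step 2: S = H·P̄·Hᵀ + R = [73449359/112985]
step 2: K = P̄·Hᵀ·S⁻¹ = [-22865957/73449359; -2199774/73449359]
step 2: x' = x̄ + K·y = [23022644/73449359, 35719893/73449359]
step 2: P' = (I − K·H)·P̄ = [403441072/220348077 -155988622/73449359; -155988622/73449359 238382481/73449359]

step 0: x' = [-101/211, -181/422], P' = [446/211 -553/211; -553/211 1729/422]
step 1: x' = [19331/22597, -17912/22597], P' = [123836/67791 -143516/67791; -143516/67791 1096852/338955]
step 2: x' = [23022644/73449359, 35719893/73449359], P' = [403441072/220348077 -155988622/73449359; -155988622/73449359 238382481/73449359]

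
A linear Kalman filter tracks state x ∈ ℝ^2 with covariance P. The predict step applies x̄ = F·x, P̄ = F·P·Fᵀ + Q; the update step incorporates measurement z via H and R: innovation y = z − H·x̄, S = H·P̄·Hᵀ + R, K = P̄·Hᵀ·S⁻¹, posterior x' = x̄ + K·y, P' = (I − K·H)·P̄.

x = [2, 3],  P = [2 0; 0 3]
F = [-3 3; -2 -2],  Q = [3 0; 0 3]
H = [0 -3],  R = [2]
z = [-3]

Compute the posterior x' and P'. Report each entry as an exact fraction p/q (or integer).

x̄ = F·x = [3, -10]
P̄ = F·P·Fᵀ + Q = [48 -6; -6 23]
y = z − H·x̄ = [-33]
S = H·P̄·Hᵀ + R = [209]
K = P̄·Hᵀ·S⁻¹ = [18/209; -69/209]
x' = x̄ + K·y = [3/19, 17/19]
P' = (I − K·H)·P̄ = [9708/209 -12/209; -12/209 46/209]

x' = [3/19, 17/19]
P' = [9708/209 -12/209; -12/209 46/209]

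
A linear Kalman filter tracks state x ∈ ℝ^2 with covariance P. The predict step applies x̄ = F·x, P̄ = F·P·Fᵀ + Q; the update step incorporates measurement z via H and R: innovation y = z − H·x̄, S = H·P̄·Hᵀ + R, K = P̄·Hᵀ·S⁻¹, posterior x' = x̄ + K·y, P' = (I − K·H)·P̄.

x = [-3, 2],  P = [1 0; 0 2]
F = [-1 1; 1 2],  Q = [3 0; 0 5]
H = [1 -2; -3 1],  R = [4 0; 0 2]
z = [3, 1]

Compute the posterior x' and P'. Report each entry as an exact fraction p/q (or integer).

x̄ = F·x = [5, 1]
P̄ = F·P·Fᵀ + Q = [6 3; 3 14]
y = z − H·x̄ = [0, 15]
S = H·P̄·Hᵀ + R = [54 -25; -25 52]
K = P̄·Hᵀ·S⁻¹ = [-375/2183 -810/2183; -1175/2183 -355/2183]
x' = x̄ + K·y = [-1235/2183, -3142/2183]
P' = (I − K·H)·P̄ = [948/2183 1224/2183; 1224/2183 2962/2183]

x' = [-1235/2183, -3142/2183]
P' = [948/2183 1224/2183; 1224/2183 2962/2183]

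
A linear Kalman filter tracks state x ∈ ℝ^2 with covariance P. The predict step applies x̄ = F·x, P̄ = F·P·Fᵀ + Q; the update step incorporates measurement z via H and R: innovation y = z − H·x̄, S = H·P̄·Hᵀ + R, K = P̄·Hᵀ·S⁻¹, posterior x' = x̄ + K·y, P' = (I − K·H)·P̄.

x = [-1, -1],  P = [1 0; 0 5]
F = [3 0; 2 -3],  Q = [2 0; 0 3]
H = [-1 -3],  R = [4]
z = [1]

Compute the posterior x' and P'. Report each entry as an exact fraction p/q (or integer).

x̄ = F·x = [-3, 1]
P̄ = F·P·Fᵀ + Q = [11 6; 6 52]
y = z − H·x̄ = [1]
S = H·P̄·Hᵀ + R = [519]
K = P̄·Hᵀ·S⁻¹ = [-29/519; -54/173]
x' = x̄ + K·y = [-1586/519, 119/173]
P' = (I − K·H)·P̄ = [4868/519 -528/173; -528/173 248/173]

x' = [-1586/519, 119/173]
P' = [4868/519 -528/173; -528/173 248/173]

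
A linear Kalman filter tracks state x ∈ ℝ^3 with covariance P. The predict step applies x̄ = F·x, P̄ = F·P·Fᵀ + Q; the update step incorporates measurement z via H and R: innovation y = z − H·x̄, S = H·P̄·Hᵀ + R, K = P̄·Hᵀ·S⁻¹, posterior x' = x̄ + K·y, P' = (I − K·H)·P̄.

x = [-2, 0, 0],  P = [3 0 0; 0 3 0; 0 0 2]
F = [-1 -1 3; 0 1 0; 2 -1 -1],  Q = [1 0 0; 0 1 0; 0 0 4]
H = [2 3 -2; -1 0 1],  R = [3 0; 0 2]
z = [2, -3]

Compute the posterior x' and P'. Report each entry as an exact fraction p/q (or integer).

x' = [1659/1543, -1656/1543, -2575/1543]
P' = [9960/1543 -1881/1543 7482/1543; -1881/1543 1420/1543 -345/1543; 7482/1543 -345/1543 7500/1543]

x̄ = F·x = [2, 0, -4]
P̄ = F·P·Fᵀ + Q = [25 -3 -9; -3 4 -3; -9 -3 21]
y = z − H·x̄ = [-10, 3]
S = H·P̄·Hᵀ + R = [295 -128; -128 66]
K = P̄·Hᵀ·S⁻¹ = [-229/1543 -1239/1543; 396/1543 768/1543; -357/1543 9/1543]
x' = x̄ + K·y = [1659/1543, -1656/1543, -2575/1543]
P' = (I − K·H)·P̄ = [9960/1543 -1881/1543 7482/1543; -1881/1543 1420/1543 -345/1543; 7482/1543 -345/1543 7500/1543]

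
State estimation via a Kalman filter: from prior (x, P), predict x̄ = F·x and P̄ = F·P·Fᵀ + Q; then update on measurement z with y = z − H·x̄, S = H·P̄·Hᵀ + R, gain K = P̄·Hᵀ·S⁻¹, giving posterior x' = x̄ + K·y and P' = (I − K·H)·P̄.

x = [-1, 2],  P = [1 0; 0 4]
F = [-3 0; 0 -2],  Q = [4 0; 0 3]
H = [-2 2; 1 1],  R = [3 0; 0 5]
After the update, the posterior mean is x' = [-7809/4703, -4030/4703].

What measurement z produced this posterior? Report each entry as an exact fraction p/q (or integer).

x̄ = F·x = [3, -4]
P̄ = F·P·Fᵀ + Q = [13 0; 0 19]
S = H·P̄·Hᵀ + R = [131 12; 12 37]
K = P̄·Hᵀ·S⁻¹ = [-1118/4703 2015/4703; 1178/4703 2033/4703]
x' − x̄ = [-21918/4703, 14782/4703] = K·y
y = (KᵀK)⁻¹·Kᵀ·(x' − x̄) = [16, -2]
z = y + H·x̄ = [16, -2] + [-14, -1] = [2, -3]

z = [2, -3]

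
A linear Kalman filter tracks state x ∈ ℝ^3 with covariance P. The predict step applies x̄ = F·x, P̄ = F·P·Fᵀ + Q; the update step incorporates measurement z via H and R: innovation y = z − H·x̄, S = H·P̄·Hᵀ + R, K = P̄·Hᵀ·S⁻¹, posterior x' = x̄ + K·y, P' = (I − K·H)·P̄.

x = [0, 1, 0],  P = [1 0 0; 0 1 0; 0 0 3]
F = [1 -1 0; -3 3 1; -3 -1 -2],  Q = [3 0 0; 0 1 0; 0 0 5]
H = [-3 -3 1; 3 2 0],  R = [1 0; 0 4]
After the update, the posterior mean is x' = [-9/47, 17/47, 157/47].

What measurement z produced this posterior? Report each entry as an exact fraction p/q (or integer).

z = [3, 1]

x̄ = F·x = [-1, 3, -1]
P̄ = F·P·Fᵀ + Q = [5 -6 -2; -6 22 0; -2 0 27]
S = H·P̄·Hᵀ + R = [175 -93; -93 65]
K = P̄·Hᵀ·S⁻¹ = [172/1363 309/1363; -351/1363 43/1363; 1587/2726 2019/2726]
x' − x̄ = [38/47, -124/47, 204/47] = K·y
y = (KᵀK)⁻¹·Kᵀ·(x' − x̄) = [10, -2]
z = y + H·x̄ = [10, -2] + [-7, 3] = [3, 1]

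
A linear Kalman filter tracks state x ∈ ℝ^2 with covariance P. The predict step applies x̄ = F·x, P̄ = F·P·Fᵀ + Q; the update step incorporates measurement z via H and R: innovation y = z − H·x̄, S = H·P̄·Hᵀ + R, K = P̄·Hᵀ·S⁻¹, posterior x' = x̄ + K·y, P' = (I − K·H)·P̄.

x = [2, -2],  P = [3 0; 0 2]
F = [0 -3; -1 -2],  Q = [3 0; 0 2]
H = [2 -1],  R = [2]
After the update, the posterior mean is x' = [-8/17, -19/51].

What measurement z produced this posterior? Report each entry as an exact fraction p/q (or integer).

z = [-1]

x̄ = F·x = [6, 2]
P̄ = F·P·Fᵀ + Q = [21 12; 12 13]
S = H·P̄·Hᵀ + R = [51]
K = P̄·Hᵀ·S⁻¹ = [10/17; 11/51]
x' − x̄ = [-110/17, -121/51] = K·y
y = (KᵀK)⁻¹·Kᵀ·(x' − x̄) = [-11]
z = y + H·x̄ = [-11] + [10] = [-1]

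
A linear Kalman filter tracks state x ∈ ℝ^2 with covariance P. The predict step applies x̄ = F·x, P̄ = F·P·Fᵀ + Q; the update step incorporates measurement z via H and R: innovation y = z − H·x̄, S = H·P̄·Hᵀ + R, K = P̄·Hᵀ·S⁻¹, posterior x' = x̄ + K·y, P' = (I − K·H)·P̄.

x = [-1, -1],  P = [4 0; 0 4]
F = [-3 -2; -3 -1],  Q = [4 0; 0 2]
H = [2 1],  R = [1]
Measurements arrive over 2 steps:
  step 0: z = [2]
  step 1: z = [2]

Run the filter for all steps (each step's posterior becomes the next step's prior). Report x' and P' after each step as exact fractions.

step 0: x' = [343/443, 212/443], P' = [472/443 -788/443; -788/443 1706/443]
step 1: x' = [23155/18379, -14585/18379], P' = [18812/18379 -30280/18379; -30280/18379 63808/18379]

step 0: x̄ = F·x = [5, 4]
step 0: P̄ = F·P·Fᵀ + Q = [56 44; 44 42]
step 0: y = z − H·x̄ = [-12]
step 0: S = H·P̄·Hᵀ + R = [443]
step 0: K = P̄·Hᵀ·S⁻¹ = [156/443; 130/443]
step 0: x' = x̄ + K·y = [343/443, 212/443]
step 0: P' = (I − K·H)·P̄ = [472/443 -788/443; -788/443 1706/443]
step 1: x̄ = F·x = [-1453/443, -1241/443]
step 1: P̄ = F·P·Fᵀ + Q = [3388/443 568/443; 568/443 2112/443]
step 1: y = z − H·x̄ = [5033/443]
step 1: S = H·P̄·Hᵀ + R = [18379/443]
step 1: K = P̄·Hᵀ·S⁻¹ = [7344/18379; 3248/18379]
step 1: x' = x̄ + K·y = [23155/18379, -14585/18379]
step 1: P' = (I − K·H)·P̄ = [18812/18379 -30280/18379; -30280/18379 63808/18379]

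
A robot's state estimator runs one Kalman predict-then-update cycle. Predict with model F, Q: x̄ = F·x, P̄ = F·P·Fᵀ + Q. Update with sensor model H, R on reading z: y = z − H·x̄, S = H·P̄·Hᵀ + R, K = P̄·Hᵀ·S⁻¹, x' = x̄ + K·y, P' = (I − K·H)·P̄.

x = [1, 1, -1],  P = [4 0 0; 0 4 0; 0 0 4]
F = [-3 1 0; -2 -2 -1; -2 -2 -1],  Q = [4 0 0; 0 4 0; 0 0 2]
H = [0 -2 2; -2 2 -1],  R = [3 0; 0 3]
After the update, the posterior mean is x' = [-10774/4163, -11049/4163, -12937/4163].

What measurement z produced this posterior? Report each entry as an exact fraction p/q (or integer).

z = [-1, 3]

x̄ = F·x = [-2, -3, -3]
P̄ = F·P·Fᵀ + Q = [44 16 16; 16 40 36; 16 36 38]
S = H·P̄·Hᵀ + R = [27 -20; -20 169]
K = P̄·Hᵀ·S⁻¹ = [-1440/4163 -1944/4163; -1112/4163 164/4163; 716/4163 134/4163]
x' − x̄ = [-2448/4163, 1440/4163, -448/4163] = K·y
y = (KᵀK)⁻¹·Kᵀ·(x' − x̄) = [-1, 2]
z = y + H·x̄ = [-1, 2] + [0, 1] = [-1, 3]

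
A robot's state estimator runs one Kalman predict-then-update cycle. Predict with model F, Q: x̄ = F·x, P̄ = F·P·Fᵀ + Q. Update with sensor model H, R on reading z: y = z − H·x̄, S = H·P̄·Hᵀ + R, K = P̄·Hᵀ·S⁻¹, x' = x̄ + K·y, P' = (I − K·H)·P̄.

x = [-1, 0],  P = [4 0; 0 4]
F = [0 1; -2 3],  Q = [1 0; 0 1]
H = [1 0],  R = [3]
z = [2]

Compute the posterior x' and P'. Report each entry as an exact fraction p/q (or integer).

x' = [5/4, 5]
P' = [15/8 9/2; 9/2 35]

x̄ = F·x = [0, 2]
P̄ = F·P·Fᵀ + Q = [5 12; 12 53]
y = z − H·x̄ = [2]
S = H·P̄·Hᵀ + R = [8]
K = P̄·Hᵀ·S⁻¹ = [5/8; 3/2]
x' = x̄ + K·y = [5/4, 5]
P' = (I − K·H)·P̄ = [15/8 9/2; 9/2 35]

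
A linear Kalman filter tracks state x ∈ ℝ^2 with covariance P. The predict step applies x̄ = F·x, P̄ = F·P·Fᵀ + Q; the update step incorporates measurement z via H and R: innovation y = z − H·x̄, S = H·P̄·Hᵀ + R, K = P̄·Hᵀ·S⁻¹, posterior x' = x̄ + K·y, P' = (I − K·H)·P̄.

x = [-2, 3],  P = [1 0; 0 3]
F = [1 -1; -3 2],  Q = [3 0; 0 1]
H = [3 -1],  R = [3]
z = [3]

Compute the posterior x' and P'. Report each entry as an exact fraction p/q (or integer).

x' = [95/71, 117/71]
P' = [47/71 96/71; 96/71 723/142]

x̄ = F·x = [-5, 12]
P̄ = F·P·Fᵀ + Q = [7 -9; -9 22]
y = z − H·x̄ = [30]
S = H·P̄·Hᵀ + R = [142]
K = P̄·Hᵀ·S⁻¹ = [15/71; -49/142]
x' = x̄ + K·y = [95/71, 117/71]
P' = (I − K·H)·P̄ = [47/71 96/71; 96/71 723/142]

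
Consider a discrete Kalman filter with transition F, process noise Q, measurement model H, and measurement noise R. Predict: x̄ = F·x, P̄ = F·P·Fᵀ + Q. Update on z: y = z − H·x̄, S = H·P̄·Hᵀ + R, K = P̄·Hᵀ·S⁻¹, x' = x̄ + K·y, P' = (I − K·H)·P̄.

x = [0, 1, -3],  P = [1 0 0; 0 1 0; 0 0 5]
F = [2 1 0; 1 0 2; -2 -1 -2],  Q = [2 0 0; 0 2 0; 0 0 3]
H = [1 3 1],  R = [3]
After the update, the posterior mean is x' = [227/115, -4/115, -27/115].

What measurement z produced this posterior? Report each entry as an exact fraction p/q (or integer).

x̄ = F·x = [1, -6, 5]
P̄ = F·P·Fᵀ + Q = [7 2 -5; 2 23 -22; -5 -22 28]
S = H·P̄·Hᵀ + R = [115]
K = P̄·Hᵀ·S⁻¹ = [8/115; 49/115; -43/115]
x' − x̄ = [112/115, 686/115, -602/115] = K·y
y = (KᵀK)⁻¹·Kᵀ·(x' − x̄) = [14]
z = y + H·x̄ = [14] + [-12] = [2]

z = [2]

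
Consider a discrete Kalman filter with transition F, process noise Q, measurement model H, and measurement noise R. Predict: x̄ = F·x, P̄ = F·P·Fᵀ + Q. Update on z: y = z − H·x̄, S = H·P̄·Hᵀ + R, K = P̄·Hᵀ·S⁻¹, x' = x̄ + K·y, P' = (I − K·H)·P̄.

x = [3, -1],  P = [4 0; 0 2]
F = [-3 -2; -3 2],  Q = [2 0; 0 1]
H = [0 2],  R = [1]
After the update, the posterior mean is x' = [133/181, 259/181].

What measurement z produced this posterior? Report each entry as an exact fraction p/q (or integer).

x̄ = F·x = [-7, -11]
P̄ = F·P·Fᵀ + Q = [46 28; 28 45]
S = H·P̄·Hᵀ + R = [181]
K = P̄·Hᵀ·S⁻¹ = [56/181; 90/181]
x' − x̄ = [1400/181, 2250/181] = K·y
y = (KᵀK)⁻¹·Kᵀ·(x' − x̄) = [25]
z = y + H·x̄ = [25] + [-22] = [3]

z = [3]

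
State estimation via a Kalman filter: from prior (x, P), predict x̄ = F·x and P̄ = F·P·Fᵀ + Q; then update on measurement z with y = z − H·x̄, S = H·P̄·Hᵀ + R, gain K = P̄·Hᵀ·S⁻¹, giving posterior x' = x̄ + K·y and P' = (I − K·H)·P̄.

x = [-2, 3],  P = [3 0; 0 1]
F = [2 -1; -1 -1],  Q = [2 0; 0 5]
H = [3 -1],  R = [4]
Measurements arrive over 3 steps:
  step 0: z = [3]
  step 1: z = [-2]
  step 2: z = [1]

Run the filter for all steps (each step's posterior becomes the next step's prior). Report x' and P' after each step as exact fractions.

step 0: x' = [-48/89, -365/89], P' = [85/89 155/89; 155/89 513/89]
step 1: x' = [311/214, 6233/1070], P' = [1499/856 3661/856; 3661/856 58071/4280]
step 2: x' = [-478733/202559, -84018/10661], P' = [625507/202559 89207/10661; 89207/10661 277989/10661]

step 0: x̄ = F·x = [-7, -1]
step 0: P̄ = F·P·Fᵀ + Q = [15 -5; -5 9]
step 0: y = z − H·x̄ = [23]
step 0: S = H·P̄·Hᵀ + R = [178]
step 0: K = P̄·Hᵀ·S⁻¹ = [25/89; -12/89]
step 0: x' = x̄ + K·y = [-48/89, -365/89]
step 0: P' = (I − K·H)·P̄ = [85/89 155/89; 155/89 513/89]
step 1: x̄ = F·x = [269/89, 413/89]
step 1: P̄ = F·P·Fᵀ + Q = [411/89 188/89; 188/89 1353/89]
step 1: y = z − H·x̄ = [-572/89]
step 1: S = H·P̄·Hᵀ + R = [4280/89]
step 1: K = P̄·Hᵀ·S⁻¹ = [209/856; -789/4280]
step 1: x' = x̄ + K·y = [311/214, 6233/1070]
step 1: P' = (I − K·H)·P̄ = [1499/856 3661/856; 3661/856 58071/4280]
step 2: x̄ = F·x = [-3123/1070, -3894/535]
step 2: P̄ = F·P·Fᵀ + Q = [23391/4280 3097/535; 3097/535 15447/535]
step 2: y = z − H·x̄ = [2651/1070]
step 2: S = H·P̄·Hᵀ + R = [202559/4280]
step 2: K = P̄·Hᵀ·S⁻¹ = [45397/202559; -2592/10661]
step 2: x' = x̄ + K·y = [-478733/202559, -84018/10661]
step 2: P' = (I − K·H)·P̄ = [625507/202559 89207/10661; 89207/10661 277989/10661]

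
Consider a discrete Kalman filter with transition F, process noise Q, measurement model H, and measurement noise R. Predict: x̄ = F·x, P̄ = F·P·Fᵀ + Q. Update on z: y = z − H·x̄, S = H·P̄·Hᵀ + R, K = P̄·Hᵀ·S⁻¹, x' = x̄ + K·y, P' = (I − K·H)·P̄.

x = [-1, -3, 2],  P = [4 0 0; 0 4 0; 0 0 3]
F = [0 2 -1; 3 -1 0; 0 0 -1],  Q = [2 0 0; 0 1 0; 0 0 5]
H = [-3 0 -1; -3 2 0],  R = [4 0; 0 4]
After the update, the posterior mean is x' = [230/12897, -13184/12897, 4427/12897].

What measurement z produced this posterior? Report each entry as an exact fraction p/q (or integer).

x̄ = F·x = [-8, 0, -2]
P̄ = F·P·Fᵀ + Q = [21 -8 3; -8 41 0; 3 0 8]
S = H·P̄·Hᵀ + R = [219 246; 246 453]
K = P̄·Hᵀ·S⁻¹ = [-3488/12897 -355/12897; -5068/12897 5770/12897; -1829/12897 737/12897]
x' − x̄ = [103406/12897, -13184/12897, 30221/12897] = K·y
y = (KᵀK)⁻¹·Kᵀ·(x' − x̄) = [-27, -26]
z = y + H·x̄ = [-27, -26] + [26, 24] = [-1, -2]

z = [-1, -2]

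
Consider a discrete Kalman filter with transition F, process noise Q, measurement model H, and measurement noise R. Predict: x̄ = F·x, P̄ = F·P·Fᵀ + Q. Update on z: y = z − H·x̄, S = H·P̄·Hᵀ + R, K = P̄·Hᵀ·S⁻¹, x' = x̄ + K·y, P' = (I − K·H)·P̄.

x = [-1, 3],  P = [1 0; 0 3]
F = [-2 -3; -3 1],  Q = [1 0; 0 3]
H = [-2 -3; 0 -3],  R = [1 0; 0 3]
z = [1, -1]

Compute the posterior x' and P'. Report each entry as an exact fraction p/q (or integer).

x' = [-7787/5925, 1024/1975]
P' = [5684/5925 -943/1975; -943/1975 633/1975]

x̄ = F·x = [-7, 6]
P̄ = F·P·Fᵀ + Q = [32 -3; -3 15]
y = z − H·x̄ = [5, 17]
S = H·P̄·Hᵀ + R = [228 117; 117 138]
K = P̄·Hᵀ·S⁻¹ = [-2881/5925 943/1975; -13/1975 -633/1975]
x' = x̄ + K·y = [-7787/5925, 1024/1975]
P' = (I − K·H)·P̄ = [5684/5925 -943/1975; -943/1975 633/1975]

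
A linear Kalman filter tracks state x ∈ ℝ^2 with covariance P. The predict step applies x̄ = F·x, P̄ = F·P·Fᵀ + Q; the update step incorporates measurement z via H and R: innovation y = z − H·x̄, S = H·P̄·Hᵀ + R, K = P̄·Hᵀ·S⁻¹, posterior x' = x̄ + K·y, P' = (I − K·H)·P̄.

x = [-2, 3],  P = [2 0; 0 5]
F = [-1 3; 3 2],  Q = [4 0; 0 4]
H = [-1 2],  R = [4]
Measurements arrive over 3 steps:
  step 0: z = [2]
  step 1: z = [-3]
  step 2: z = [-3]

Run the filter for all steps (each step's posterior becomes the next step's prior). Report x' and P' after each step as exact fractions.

step 0: x̄ = F·x = [11, 0]
step 0: P̄ = F·P·Fᵀ + Q = [51 24; 24 42]
step 0: y = z − H·x̄ = [13]
step 0: S = H·P̄·Hᵀ + R = [127]
step 0: K = P̄·Hᵀ·S⁻¹ = [-3/127; 60/127]
step 0: x' = x̄ + K·y = [1358/127, 780/127]
step 0: P' = (I − K·H)·P̄ = [6468/127 3228/127; 3228/127 1734/127]
step 1: x̄ = F·x = [982/127, 5634/127]
step 1: P̄ = F·P·Fᵀ + Q = [3214/127 13596/127; 13596/127 104392/127]
step 1: y = z − H·x̄ = [-10667/127]
step 1: S = H·P̄·Hᵀ + R = [366906/127]
step 1: K = P̄·Hᵀ·S⁻¹ = [11989/183453; 97594/183453]
step 1: x' = x̄ + K·y = [411529/183453, -58748/183453]
step 1: P' = (I − K·H)·P̄ = [2379100/183453 1213528/183453; 1213528/183453 801952/183453]
step 2: x̄ = F·x = [-587773/183453, 1117091/183453]
step 2: P̄ = F·P·Fᵀ + Q = [3049312/183453 6169108/183453; 6169108/183453 39915856/183453]
step 2: y = z − H·x̄ = [-3372314/183453]
step 2: S = H·P̄·Hᵀ + R = [138770116/183453]
step 2: K = P̄·Hᵀ·S⁻¹ = [2322226/34692529; 18415651/34692529]
step 2: x' = x̄ + K·y = [-153841077/34692529, -127273175/34692529]
step 2: P' = (I − K·H)·P̄ = [459068048/34692529 234178476/34692529; 234178476/34692529 153920540/34692529]

step 0: x' = [1358/127, 780/127], P' = [6468/127 3228/127; 3228/127 1734/127]
step 1: x' = [411529/183453, -58748/183453], P' = [2379100/183453 1213528/183453; 1213528/183453 801952/183453]
step 2: x' = [-153841077/34692529, -127273175/34692529], P' = [459068048/34692529 234178476/34692529; 234178476/34692529 153920540/34692529]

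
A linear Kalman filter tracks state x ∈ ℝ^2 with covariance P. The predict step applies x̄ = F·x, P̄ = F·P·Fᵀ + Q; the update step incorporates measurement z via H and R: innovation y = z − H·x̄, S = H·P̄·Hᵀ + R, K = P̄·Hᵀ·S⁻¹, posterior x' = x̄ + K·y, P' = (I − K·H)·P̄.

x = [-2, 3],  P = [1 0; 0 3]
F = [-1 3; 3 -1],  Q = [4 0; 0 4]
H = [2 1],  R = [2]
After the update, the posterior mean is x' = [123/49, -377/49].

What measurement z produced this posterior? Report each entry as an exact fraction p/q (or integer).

z = [-3]

x̄ = F·x = [11, -9]
P̄ = F·P·Fᵀ + Q = [32 -12; -12 16]
S = H·P̄·Hᵀ + R = [98]
K = P̄·Hᵀ·S⁻¹ = [26/49; -4/49]
x' − x̄ = [-416/49, 64/49] = K·y
y = (KᵀK)⁻¹·Kᵀ·(x' − x̄) = [-16]
z = y + H·x̄ = [-16] + [13] = [-3]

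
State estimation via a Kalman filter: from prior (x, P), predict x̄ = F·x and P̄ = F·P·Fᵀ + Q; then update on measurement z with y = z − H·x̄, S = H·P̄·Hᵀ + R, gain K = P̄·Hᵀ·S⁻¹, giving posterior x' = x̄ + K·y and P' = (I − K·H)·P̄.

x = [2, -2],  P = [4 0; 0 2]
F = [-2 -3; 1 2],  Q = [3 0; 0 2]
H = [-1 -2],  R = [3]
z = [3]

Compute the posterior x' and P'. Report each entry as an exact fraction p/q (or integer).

x' = [35/16, -5/2]
P' = [583/16 -37/2; -37/2 10]

x̄ = F·x = [2, -2]
P̄ = F·P·Fᵀ + Q = [37 -20; -20 14]
y = z − H·x̄ = [1]
S = H·P̄·Hᵀ + R = [16]
K = P̄·Hᵀ·S⁻¹ = [3/16; -1/2]
x' = x̄ + K·y = [35/16, -5/2]
P' = (I − K·H)·P̄ = [583/16 -37/2; -37/2 10]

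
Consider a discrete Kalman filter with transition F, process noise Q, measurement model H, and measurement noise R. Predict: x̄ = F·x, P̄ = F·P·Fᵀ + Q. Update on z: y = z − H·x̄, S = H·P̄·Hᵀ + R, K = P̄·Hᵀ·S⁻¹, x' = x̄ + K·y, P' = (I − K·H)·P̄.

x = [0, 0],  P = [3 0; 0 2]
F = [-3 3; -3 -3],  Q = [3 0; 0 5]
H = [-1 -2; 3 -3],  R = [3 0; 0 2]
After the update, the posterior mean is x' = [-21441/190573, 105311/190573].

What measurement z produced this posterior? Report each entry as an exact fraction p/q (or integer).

z = [-1, -2]

x̄ = F·x = [0, 0]
P̄ = F·P·Fᵀ + Q = [48 9; 9 50]
S = H·P̄·Hᵀ + R = [287 129; 129 722]
K = P̄·Hᵀ·S⁻¹ = [-62745/190573 42093/190573; -62831/190573 -21240/190573]
x' − x̄ = [-21441/190573, 105311/190573] = K·y
y = (KᵀK)⁻¹·Kᵀ·(x' − x̄) = [-1, -2]
z = y + H·x̄ = [-1, -2] + [0, 0] = [-1, -2]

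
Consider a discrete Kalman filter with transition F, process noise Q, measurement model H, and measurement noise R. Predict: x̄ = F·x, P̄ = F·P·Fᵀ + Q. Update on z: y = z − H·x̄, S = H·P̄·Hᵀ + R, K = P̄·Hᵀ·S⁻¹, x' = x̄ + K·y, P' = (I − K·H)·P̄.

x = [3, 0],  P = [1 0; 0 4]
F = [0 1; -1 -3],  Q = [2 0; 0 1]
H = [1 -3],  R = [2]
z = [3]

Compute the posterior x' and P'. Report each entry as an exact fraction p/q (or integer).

x' = [-126/211, -255/211]
P' = [384/211 114/211; 114/211 80/211]

x̄ = F·x = [0, -3]
P̄ = F·P·Fᵀ + Q = [6 -12; -12 38]
y = z − H·x̄ = [-6]
S = H·P̄·Hᵀ + R = [422]
K = P̄·Hᵀ·S⁻¹ = [21/211; -63/211]
x' = x̄ + K·y = [-126/211, -255/211]
P' = (I − K·H)·P̄ = [384/211 114/211; 114/211 80/211]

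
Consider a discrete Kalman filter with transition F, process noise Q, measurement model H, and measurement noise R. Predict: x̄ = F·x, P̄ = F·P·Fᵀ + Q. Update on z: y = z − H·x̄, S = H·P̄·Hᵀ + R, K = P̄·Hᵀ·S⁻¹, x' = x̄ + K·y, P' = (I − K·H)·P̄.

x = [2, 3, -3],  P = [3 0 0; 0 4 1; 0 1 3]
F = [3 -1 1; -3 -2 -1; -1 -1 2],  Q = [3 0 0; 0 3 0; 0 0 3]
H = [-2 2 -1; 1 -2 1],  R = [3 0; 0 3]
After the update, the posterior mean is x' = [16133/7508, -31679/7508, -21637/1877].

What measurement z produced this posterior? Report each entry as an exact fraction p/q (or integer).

z = [-2, -2]

x̄ = F·x = [0, -9, -11]
P̄ = F·P·Fᵀ + Q = [35 -23 -2; -23 53 8; -2 8 18]
S = H·P̄·Hᵀ + R = [517 -400; -400 324]
K = P̄·Hᵀ·S⁻¹ = [-1334/1877 -4757/7508; -436/1877 -4957/7508; 162/1877 200/1877]
x' − x̄ = [16133/7508, 35893/7508, -990/1877] = K·y
y = (KᵀK)⁻¹·Kᵀ·(x' − x̄) = [5, -9]
z = y + H·x̄ = [5, -9] + [-7, 7] = [-2, -2]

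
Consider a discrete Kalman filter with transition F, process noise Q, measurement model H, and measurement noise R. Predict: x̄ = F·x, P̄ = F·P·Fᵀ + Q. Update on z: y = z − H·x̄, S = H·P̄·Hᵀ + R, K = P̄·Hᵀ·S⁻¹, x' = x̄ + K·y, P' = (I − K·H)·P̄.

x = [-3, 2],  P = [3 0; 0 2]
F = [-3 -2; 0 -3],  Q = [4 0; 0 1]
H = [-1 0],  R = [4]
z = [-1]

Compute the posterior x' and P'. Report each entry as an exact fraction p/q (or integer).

x' = [59/43, -306/43]
P' = [156/43 48/43; 48/43 673/43]

x̄ = F·x = [5, -6]
P̄ = F·P·Fᵀ + Q = [39 12; 12 19]
y = z − H·x̄ = [4]
S = H·P̄·Hᵀ + R = [43]
K = P̄·Hᵀ·S⁻¹ = [-39/43; -12/43]
x' = x̄ + K·y = [59/43, -306/43]
P' = (I − K·H)·P̄ = [156/43 48/43; 48/43 673/43]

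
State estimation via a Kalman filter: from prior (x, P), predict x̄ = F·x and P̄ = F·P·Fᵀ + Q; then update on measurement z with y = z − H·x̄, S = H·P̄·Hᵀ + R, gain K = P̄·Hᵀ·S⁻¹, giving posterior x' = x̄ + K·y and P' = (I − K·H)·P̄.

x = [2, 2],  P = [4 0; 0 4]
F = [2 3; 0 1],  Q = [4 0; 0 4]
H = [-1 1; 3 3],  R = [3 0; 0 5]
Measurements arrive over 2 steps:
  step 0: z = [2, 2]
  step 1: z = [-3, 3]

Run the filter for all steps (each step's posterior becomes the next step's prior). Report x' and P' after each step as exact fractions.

step 0: x' = [-4394/13535, 13454/13535], P' = [10568/13535 -6508/13535; -6508/13535 9848/13535]
step 1: x' = [14291542/7958491, -5521946/7958491], P' = [5712596/7958491 -3477136/7958491; -3477136/7958491 5497796/7958491]

step 0: x̄ = F·x = [10, 2]
step 0: P̄ = F·P·Fᵀ + Q = [56 12; 12 8]
step 0: y = z − H·x̄ = [10, -34]
step 0: S = H·P̄·Hᵀ + R = [43 -144; -144 797]
step 0: K = P̄·Hᵀ·S⁻¹ = [-5692/13535 2436/13535; 5452/13535 2004/13535]
step 0: x' = x̄ + K·y = [-4394/13535, 13454/13535]
step 0: P' = (I − K·H)·P̄ = [10568/13535 -6508/13535; -6508/13535 9848/13535]
step 1: x̄ = F·x = [31574/13535, 13454/13535]
step 1: P̄ = F·P·Fᵀ + Q = [106948/13535 16528/13535; 16528/13535 63988/13535]
step 1: y = z − H·x̄ = [-4497/2707, -94479/13535]
step 1: S = H·P̄·Hᵀ + R = [35697/2707 -25776/2707; -25776/2707 1903603/13535]
step 1: K = P̄·Hᵀ·S⁻¹ = [-3063244/7958491 1341276/7958491; 2991644/7958491 1212396/7958491]
step 1: x' = x̄ + K·y = [14291542/7958491, -5521946/7958491]
step 1: P' = (I − K·H)·P̄ = [5712596/7958491 -3477136/7958491; -3477136/7958491 5497796/7958491]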